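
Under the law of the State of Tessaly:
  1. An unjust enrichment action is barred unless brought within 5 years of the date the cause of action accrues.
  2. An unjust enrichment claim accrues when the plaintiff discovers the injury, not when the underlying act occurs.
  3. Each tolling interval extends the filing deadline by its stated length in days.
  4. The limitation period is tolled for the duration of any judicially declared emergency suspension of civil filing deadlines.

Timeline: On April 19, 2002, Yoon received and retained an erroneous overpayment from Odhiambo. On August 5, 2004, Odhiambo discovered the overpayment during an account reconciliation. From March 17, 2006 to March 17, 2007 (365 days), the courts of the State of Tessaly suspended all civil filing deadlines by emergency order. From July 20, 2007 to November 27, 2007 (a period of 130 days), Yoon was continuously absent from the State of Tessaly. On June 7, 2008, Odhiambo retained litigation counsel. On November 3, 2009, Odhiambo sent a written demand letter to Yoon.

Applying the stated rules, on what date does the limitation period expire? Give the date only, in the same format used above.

August 5, 2010

Under the discovery rule, the claim accrued on August 5, 2004, when Odhiambo discovered the injury — not on the April 19, 2002 date of the underlying act.
Adding the 5 years base period to August 5, 2004 gives a deadline of August 5, 2009, before any tolling.
The period was tolled for 365 days by the emergency suspension of filing deadlines (March 17, 2006 to March 17, 2007), pushing the deadline to August 5, 2010.
Although the defendant's absence ran from July 20, 2007 to November 27, 2007, the stated rules do not make that a tolling event, so it is disregarded.
The other events in the timeline have no effect on the limitation period under the stated rules.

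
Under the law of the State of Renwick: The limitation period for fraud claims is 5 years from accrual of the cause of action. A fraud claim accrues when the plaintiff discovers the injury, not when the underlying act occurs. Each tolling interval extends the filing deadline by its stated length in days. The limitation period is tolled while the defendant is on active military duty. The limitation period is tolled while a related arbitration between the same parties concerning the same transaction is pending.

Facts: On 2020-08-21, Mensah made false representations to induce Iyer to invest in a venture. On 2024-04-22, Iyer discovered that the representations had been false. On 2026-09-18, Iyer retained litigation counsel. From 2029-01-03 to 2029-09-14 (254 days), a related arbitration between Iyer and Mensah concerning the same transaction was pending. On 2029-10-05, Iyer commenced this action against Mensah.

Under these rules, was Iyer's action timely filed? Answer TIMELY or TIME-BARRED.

Accrual is tied to discovery, so the period began on 2024-04-22 rather than on 2020-08-21 when the act occurred.
5 years from 2024-04-22 is 2029-04-22.
The pending related arbitration from 2029-01-03 to 2029-09-14 tolled the period for 254 days, extending the deadline to 2030-01-01.
Nothing else in the chronology tolls or restarts the period.
The 2029-10-05 filing precedes the 2030-01-01 deadline; the claim is timely.

TIMELY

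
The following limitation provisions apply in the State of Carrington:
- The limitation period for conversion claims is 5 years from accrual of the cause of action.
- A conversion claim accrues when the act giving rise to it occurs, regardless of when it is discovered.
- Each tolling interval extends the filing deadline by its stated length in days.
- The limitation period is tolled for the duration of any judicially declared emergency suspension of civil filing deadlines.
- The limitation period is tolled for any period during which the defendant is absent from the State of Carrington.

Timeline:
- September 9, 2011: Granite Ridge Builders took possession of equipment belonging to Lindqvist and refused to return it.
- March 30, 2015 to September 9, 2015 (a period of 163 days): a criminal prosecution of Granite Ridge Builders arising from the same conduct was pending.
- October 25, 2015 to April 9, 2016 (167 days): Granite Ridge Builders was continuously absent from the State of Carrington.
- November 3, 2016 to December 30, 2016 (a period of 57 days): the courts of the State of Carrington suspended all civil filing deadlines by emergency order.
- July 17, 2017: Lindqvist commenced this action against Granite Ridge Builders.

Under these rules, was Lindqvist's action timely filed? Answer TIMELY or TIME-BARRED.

TIME-BARRED

The limitation period began to run on September 9, 2011.
5 years from September 9, 2011 is September 9, 2016.
Because the defendant's absence from the jurisdiction ran from October 25, 2015 to April 9, 2016, the deadline is extended by 167 days to February 23, 2017.
The emergency suspension of filing deadlines from November 3, 2016 to December 30, 2016 tolled the period for 57 days, extending the deadline to April 21, 2017.
No stated provision tolls the period for a criminal prosecution, so the interval from March 30, 2015 to September 9, 2015 has no effect on the deadline.
Filing on July 17, 2017 missed the April 21, 2017 deadline — the action is time-barred.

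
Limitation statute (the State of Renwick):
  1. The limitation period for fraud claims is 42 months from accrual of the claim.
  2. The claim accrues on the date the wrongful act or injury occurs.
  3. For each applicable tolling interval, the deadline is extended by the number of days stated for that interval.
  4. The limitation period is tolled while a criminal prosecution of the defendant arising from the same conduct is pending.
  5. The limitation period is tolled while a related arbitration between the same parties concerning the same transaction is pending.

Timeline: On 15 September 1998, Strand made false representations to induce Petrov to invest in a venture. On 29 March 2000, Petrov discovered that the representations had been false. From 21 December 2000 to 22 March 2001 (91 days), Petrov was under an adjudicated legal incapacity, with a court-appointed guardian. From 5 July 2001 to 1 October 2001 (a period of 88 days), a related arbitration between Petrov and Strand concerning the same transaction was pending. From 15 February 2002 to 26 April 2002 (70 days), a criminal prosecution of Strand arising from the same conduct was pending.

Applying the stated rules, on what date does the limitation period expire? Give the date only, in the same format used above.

Because the rule ties accrual to occurrence, the claim accrued on 15 September 1998, not on the 29 March 2000 discovery date.
The untolled deadline — 42 months after 15 September 1998 — is 15 March 2002.
The pending related arbitration from 5 July 2001 to 1 October 2001 tolled the period for 88 days, extending the deadline to 11 June 2002.
The period was tolled for 70 days by the pending criminal prosecution (15 February 2002 to 26 April 2002), pushing the deadline to 20 August 2002.
The plaintiff's legal incapacity from 21 December 2000 to 22 March 2001 does not toll the period, because no stated rule makes the plaintiff's incapacity a tolling event.

20 August 2002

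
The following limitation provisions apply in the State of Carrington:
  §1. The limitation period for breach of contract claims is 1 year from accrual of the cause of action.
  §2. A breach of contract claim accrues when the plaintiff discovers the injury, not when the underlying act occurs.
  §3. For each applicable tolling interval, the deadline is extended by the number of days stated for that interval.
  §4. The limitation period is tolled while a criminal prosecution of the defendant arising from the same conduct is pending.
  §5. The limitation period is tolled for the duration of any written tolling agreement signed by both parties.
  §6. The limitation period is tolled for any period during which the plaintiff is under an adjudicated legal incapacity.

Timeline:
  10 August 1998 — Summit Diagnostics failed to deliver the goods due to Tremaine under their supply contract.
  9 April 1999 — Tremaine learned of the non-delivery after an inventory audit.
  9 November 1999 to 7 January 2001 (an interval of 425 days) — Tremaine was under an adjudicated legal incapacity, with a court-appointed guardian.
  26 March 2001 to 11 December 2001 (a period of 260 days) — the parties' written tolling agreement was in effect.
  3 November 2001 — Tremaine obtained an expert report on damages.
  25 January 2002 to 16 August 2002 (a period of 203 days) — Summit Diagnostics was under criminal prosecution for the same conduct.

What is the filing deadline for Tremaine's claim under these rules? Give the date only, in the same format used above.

Accrual is tied to discovery, so the period began on 9 April 1999 rather than on 10 August 1998 when the act occurred.
Adding the 1 year base period to 9 April 1999 gives a deadline of 9 April 2000, before any tolling.
Because the plaintiff's legal incapacity ran from 9 November 1999 to 7 January 2001, the deadline is extended by 425 days to 8 June 2001.
Because the written tolling agreement ran from 26 March 2001 to 11 December 2001, the deadline is extended by 260 days to 23 February 2002.
Because the pending criminal prosecution ran from 25 January 2002 to 16 August 2002, the deadline is extended by 203 days to 14 September 2002.
The other events in the timeline have no effect on the limitation period under the stated rules.

14 September 2002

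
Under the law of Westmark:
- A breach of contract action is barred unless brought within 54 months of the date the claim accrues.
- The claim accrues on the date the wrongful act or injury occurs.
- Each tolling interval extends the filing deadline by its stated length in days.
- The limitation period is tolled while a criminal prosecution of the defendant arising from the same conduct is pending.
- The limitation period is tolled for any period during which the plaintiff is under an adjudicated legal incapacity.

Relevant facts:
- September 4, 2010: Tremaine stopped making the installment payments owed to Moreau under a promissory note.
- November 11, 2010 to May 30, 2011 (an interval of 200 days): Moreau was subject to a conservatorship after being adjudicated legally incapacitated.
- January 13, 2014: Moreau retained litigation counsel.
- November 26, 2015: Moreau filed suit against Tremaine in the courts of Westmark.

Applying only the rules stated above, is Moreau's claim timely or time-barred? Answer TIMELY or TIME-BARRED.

The limitation period began to run on September 4, 2010.
Adding the 54 months base period to September 4, 2010 gives a deadline of March 4, 2015, before any tolling.
The period was tolled for 200 days by the plaintiff's legal incapacity (November 11, 2010 to May 30, 2011), pushing the deadline to September 20, 2015.
None of the other events listed affects the running of the period under the stated rules.
Moreau filed on November 26, 2015, after the September 20, 2015 deadline, so the action is time-barred.

TIME-BARRED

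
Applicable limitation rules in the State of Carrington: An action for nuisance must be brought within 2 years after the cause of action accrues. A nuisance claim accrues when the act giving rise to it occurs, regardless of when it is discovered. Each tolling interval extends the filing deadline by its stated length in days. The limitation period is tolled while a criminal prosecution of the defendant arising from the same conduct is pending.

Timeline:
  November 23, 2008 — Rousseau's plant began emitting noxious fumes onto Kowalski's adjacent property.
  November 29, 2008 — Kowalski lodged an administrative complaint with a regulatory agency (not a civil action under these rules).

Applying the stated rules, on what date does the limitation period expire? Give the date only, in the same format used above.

November 23, 2010

The limitation period began to run on November 23, 2008.
2 years from November 23, 2008 is November 23, 2010.
Nothing else in the chronology tolls or restarts the period.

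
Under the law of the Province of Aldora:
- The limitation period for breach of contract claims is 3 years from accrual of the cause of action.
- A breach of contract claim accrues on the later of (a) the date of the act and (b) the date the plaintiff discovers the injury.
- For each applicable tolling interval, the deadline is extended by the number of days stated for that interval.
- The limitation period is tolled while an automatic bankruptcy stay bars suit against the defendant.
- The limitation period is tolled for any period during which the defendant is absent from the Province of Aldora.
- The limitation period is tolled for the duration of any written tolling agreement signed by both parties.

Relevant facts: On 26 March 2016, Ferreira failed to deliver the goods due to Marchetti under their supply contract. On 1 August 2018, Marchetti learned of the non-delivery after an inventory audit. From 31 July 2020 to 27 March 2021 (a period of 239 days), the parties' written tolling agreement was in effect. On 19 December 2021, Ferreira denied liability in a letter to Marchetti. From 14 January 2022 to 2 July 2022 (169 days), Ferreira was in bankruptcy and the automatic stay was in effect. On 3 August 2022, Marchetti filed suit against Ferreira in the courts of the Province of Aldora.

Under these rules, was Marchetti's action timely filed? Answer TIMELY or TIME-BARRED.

Because discovery on 1 August 2018 post-dates the 26 March 2016 act, accrual under the later-of rule falls on 1 August 2018.
Adding the 3 years base period to 1 August 2018 gives a deadline of 1 August 2021, before any tolling.
Because the written tolling agreement ran from 31 July 2020 to 27 March 2021, the deadline is extended by 239 days to 28 March 2022.
The automatic bankruptcy stay from 14 January 2022 to 2 July 2022 tolled the period for 169 days, extending the deadline to 13 September 2022.
The other events in the timeline have no effect on the limitation period under the stated rules.
Filing on 3 August 2022 beat the 13 September 2022 deadline — the action is timely.

TIMELY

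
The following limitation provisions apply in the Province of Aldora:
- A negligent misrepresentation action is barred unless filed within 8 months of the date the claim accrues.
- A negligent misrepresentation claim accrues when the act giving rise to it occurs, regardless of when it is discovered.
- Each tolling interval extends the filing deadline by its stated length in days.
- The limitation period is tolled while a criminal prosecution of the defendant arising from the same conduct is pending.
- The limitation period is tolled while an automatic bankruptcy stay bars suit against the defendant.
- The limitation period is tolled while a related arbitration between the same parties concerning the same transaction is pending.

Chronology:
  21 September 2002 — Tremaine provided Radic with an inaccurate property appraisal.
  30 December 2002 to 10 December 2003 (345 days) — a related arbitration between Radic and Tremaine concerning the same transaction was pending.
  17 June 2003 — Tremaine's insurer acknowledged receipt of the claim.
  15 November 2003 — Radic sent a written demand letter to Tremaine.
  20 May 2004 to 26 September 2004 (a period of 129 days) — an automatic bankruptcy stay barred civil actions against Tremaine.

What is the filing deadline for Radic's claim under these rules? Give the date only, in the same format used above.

The claim accrued on 21 September 2002, the date of the act.
The untolled deadline — 8 months after 21 September 2002 — is 21 May 2003.
Because the pending related arbitration ran from 30 December 2002 to 10 December 2003, the deadline is extended by 345 days to 30 April 2004.
The automatic bankruptcy stay starting 20 May 2004 came too late — the period had run on 30 April 2004 — and so does not extend the deadline.
None of the other events listed affects the running of the period under the stated rules.

30 April 2004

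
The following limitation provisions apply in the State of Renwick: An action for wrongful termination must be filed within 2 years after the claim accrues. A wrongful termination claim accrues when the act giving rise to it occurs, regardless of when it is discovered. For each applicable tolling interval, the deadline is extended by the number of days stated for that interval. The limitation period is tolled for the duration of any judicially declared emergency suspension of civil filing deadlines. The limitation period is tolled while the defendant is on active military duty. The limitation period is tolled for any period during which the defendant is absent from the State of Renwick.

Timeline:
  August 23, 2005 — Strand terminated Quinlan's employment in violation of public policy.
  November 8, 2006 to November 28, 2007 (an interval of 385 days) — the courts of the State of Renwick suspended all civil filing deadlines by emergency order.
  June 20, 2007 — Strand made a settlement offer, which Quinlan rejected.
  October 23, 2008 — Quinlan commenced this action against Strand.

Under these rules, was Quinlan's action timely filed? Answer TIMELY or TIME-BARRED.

TIME-BARRED

The limitation period began to run on August 23, 2005.
The untolled deadline — 2 years after August 23, 2005 — is August 23, 2007.
Because the emergency suspension of filing deadlines ran from November 8, 2006 to November 28, 2007, the deadline is extended by 385 days to September 11, 2008.
None of the other events listed affects the running of the period under the stated rules.
Filing on October 23, 2008 missed the September 11, 2008 deadline — the action is time-barred.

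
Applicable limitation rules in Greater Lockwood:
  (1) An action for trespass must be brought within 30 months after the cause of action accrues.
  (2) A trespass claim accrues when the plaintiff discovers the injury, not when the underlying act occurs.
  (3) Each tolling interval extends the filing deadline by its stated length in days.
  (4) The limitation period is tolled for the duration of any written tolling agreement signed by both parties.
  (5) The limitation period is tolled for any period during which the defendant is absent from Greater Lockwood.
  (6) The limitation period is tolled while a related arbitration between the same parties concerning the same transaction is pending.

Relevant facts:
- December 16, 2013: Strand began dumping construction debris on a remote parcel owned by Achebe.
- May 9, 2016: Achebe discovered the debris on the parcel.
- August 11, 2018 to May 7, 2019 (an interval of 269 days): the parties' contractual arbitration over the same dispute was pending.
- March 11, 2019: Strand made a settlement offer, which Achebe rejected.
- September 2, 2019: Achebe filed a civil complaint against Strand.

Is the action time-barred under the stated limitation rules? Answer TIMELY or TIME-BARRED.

Under the discovery rule, the claim accrued on May 9, 2016, when Achebe discovered the injury — not on the December 16, 2013 date of the underlying act.
Adding the 30 months base period to May 9, 2016 gives a deadline of November 9, 2018, before any tolling.
Because the pending related arbitration ran from August 11, 2018 to May 7, 2019, the deadline is extended by 269 days to August 5, 2019.
None of the other events listed affects the running of the period under the stated rules.
Filing on September 2, 2019 missed the August 5, 2019 deadline — the action is time-barred.

TIME-BARRED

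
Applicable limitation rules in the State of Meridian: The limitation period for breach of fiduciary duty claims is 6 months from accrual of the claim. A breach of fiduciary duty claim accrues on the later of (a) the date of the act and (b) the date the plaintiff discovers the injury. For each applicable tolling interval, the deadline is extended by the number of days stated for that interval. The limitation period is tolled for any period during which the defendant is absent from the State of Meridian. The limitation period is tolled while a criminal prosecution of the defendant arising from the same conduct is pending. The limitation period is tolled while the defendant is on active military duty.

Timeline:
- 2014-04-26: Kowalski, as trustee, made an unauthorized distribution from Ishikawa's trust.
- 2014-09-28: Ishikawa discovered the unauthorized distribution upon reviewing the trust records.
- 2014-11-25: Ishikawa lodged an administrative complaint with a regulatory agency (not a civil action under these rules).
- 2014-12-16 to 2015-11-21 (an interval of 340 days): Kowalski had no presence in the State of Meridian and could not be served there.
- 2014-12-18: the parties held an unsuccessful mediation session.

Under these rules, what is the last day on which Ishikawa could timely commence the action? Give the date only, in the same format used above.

2016-03-02

Taking the later of the act (2014-04-26) and discovery (2014-09-28), the claim accrued on 2014-09-28.
Adding the 6 months base period to 2014-09-28 gives a deadline of 2015-03-28, before any tolling.
The defendant's absence from the jurisdiction from 2014-12-16 to 2015-11-21 tolled the period for 340 days, extending the deadline to 2016-03-02.
Nothing else in the chronology tolls or restarts the period.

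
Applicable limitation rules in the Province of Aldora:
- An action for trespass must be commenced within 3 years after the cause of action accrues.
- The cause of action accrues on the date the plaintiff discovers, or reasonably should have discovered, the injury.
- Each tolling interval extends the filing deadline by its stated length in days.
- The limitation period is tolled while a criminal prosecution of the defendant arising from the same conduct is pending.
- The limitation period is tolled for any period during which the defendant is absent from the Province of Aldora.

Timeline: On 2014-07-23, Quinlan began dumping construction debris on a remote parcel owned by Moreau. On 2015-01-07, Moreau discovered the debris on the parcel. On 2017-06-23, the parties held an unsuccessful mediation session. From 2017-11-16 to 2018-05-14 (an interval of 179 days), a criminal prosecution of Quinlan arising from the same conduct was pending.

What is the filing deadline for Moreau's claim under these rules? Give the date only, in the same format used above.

2018-07-05

The claim did not accrue until Moreau discovered the injury on 2015-01-07; the 2014-07-23 act date does not start the clock under the stated rule.
3 years from 2015-01-07 is 2018-01-07.
Because the pending criminal prosecution ran from 2017-11-16 to 2018-05-14, the deadline is extended by 179 days to 2018-07-05.
Nothing else in the chronology tolls or restarts the period.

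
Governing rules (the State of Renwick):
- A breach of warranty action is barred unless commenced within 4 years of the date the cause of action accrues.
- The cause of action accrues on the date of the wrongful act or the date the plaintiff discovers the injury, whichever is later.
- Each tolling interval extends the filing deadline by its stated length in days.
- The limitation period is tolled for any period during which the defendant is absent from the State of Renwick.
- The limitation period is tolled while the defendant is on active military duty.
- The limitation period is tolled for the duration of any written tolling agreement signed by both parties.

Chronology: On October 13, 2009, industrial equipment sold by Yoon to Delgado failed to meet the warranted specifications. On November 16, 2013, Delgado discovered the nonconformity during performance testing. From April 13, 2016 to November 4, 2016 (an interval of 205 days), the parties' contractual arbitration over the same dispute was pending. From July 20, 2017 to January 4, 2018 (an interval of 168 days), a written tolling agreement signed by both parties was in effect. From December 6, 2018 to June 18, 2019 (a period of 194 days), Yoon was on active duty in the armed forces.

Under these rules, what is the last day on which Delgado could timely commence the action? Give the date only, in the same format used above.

May 3, 2018

Because discovery on November 16, 2013 post-dates the October 13, 2009 act, accrual under the later-of rule falls on November 16, 2013.
The untolled deadline — 4 years after November 16, 2013 — is November 16, 2017.
The written tolling agreement from July 20, 2017 to January 4, 2018 tolled the period for 168 days, extending the deadline to May 3, 2018.
The defendant's active military service starting December 6, 2018 came too late — the period had run on May 3, 2018 — and so does not extend the deadline.
The pending related arbitration from April 13, 2016 to November 4, 2016 does not toll the period, because no stated rule makes a pending arbitration a tolling event.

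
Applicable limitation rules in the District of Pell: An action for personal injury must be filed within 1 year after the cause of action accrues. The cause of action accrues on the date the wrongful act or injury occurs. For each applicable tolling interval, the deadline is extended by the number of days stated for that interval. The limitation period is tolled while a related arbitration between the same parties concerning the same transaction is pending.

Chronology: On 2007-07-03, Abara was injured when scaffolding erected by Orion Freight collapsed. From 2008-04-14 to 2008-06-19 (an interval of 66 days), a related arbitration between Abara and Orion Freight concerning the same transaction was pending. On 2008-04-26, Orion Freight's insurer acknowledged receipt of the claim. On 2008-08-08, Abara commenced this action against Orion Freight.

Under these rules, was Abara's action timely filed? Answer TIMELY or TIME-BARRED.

The cause of action accrued on 2007-07-03, the date of the act.
The untolled deadline — 1 year after 2007-07-03 — is 2008-07-03.
Because the pending related arbitration ran from 2008-04-14 to 2008-06-19, the deadline is extended by 66 days to 2008-09-07.
The other events in the timeline have no effect on the limitation period under the stated rules.
Filing on 2008-08-08 beat the 2008-09-07 deadline — the action is timely.

TIMELY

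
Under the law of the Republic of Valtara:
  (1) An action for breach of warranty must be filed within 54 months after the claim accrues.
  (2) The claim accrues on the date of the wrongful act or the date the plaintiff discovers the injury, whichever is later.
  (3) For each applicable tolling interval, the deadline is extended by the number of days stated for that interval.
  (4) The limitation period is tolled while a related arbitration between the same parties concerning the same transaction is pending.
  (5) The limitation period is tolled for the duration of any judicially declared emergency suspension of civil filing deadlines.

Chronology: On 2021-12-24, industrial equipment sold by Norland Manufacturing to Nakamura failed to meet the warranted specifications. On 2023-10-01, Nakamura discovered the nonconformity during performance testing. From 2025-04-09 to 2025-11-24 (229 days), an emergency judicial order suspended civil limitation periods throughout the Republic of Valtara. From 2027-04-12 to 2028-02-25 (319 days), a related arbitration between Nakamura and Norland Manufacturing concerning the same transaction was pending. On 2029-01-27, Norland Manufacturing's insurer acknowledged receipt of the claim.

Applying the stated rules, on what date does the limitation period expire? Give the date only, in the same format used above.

2029-10-01

The claim accrued on 2023-10-01 — the later of the 2021-12-24 act and the 2023-10-01 discovery.
The untolled deadline — 54 months after 2023-10-01 — is 2028-04-01.
The period was tolled for 229 days by the emergency suspension of filing deadlines (2025-04-09 to 2025-11-24), pushing the deadline to 2028-11-16.
Because the pending related arbitration ran from 2027-04-12 to 2028-02-25, the deadline is extended by 319 days to 2029-10-01.
Nothing else in the chronology tolls or restarts the period.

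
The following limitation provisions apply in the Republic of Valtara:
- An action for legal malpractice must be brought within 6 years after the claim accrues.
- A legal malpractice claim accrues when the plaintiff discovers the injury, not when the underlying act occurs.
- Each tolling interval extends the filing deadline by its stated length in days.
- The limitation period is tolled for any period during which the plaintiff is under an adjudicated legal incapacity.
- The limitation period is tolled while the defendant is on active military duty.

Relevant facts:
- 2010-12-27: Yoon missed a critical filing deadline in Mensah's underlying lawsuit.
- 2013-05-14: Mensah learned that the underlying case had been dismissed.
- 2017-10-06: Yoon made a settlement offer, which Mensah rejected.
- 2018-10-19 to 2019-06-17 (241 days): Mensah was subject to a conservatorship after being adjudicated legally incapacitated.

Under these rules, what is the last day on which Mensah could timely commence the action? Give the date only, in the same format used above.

2020-01-10

Accrual is tied to discovery, so the period began on 2013-05-14 rather than on 2010-12-27 when the act occurred.
The untolled deadline — 6 years after 2013-05-14 — is 2019-05-14.
The period was tolled for 241 days by the plaintiff's legal incapacity (2018-10-19 to 2019-06-17), pushing the deadline to 2020-01-10.
Nothing else in the chronology tolls or restarts the period.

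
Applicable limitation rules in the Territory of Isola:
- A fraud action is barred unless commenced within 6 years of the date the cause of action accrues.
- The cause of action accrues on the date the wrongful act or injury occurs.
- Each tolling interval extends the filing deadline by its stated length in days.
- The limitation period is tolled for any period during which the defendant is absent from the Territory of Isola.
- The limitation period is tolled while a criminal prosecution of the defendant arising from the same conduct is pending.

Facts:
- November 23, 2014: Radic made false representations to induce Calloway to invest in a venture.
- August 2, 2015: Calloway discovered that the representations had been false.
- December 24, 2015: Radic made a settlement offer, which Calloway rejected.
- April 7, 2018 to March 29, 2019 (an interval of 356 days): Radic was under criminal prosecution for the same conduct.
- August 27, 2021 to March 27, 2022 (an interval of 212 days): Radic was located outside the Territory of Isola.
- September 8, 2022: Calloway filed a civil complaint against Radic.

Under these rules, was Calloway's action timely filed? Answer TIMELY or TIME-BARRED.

TIME-BARRED

The claim accrued on November 23, 2014, when the wrongful act occurred; under the stated occurrence rule the August 2, 2015 discovery does not delay accrual.
Adding the 6 years base period to November 23, 2014 gives a deadline of November 23, 2020, before any tolling.
The period was tolled for 356 days by the pending criminal prosecution (April 7, 2018 to March 29, 2019), pushing the deadline to November 14, 2021.
Because the defendant's absence from the jurisdiction ran from August 27, 2021 to March 27, 2022, the deadline is extended by 212 days to June 14, 2022.
Nothing else in the chronology tolls or restarts the period.
The September 8, 2022 filing falls after the June 14, 2022 deadline; the claim is time-barred.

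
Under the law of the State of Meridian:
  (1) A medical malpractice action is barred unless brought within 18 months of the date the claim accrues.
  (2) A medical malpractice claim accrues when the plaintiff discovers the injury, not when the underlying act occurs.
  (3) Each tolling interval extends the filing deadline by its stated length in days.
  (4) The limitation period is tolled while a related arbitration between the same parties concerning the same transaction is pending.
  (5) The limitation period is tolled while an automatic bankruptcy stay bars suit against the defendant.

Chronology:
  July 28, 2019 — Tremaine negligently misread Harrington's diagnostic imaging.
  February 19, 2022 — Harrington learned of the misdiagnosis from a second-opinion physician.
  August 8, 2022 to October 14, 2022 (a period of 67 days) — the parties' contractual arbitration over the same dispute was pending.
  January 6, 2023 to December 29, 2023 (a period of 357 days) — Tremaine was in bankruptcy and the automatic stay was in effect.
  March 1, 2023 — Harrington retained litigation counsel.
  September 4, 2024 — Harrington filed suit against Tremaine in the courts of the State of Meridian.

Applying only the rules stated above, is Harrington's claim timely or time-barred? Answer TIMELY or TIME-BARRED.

TIMELY

Accrual is tied to discovery, so the period began on February 19, 2022 rather than on July 28, 2019 when the act occurred.
The untolled deadline — 18 months after February 19, 2022 — is August 19, 2023.
Because the pending related arbitration ran from August 8, 2022 to October 14, 2022, the deadline is extended by 67 days to October 25, 2023.
The automatic bankruptcy stay from January 6, 2023 to December 29, 2023 tolled the period for 357 days, extending the deadline to October 16, 2024.
Nothing else in the chronology tolls or restarts the period.
The September 4, 2024 filing precedes the October 16, 2024 deadline; the claim is timely.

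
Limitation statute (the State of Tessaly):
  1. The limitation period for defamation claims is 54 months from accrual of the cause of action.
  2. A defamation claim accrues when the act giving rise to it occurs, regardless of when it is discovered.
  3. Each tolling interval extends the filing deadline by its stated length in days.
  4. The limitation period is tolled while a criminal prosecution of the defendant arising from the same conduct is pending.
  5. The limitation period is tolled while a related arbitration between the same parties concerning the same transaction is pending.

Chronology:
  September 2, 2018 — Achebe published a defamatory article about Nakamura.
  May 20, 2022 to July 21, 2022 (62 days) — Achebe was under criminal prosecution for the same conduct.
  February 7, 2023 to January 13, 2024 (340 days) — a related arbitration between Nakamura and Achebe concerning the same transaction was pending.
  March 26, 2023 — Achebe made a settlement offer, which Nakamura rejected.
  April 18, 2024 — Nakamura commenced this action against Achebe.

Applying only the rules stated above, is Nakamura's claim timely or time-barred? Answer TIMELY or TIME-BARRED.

The cause of action accrued on September 2, 2018, the date of the act.
54 months from September 2, 2018 is March 2, 2023.
Because the pending criminal prosecution ran from May 20, 2022 to July 21, 2022, the deadline is extended by 62 days to May 3, 2023.
The period was tolled for 340 days by the pending related arbitration (February 7, 2023 to January 13, 2024), pushing the deadline to April 7, 2024.
Nothing else in the chronology tolls or restarts the period.
Filing on April 18, 2024 missed the April 7, 2024 deadline — the action is time-barred.

TIME-BARRED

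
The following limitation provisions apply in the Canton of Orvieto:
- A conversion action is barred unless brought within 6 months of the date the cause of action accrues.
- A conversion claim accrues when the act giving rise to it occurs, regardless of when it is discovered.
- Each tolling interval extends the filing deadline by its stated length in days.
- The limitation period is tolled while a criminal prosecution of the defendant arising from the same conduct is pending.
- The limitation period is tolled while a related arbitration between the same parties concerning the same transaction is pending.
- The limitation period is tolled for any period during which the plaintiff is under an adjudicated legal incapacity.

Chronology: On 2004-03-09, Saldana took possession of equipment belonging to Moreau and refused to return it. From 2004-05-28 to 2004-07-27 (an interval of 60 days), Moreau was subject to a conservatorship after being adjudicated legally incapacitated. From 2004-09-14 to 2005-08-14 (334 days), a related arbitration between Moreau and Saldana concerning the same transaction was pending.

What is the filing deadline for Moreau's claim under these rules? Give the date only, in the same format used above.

2005-10-08

The claim accrued on 2004-03-09, when the wrongful act occurred.
Adding the 6 months base period to 2004-03-09 gives a deadline of 2004-09-09, before any tolling.
The plaintiff's legal incapacity from 2004-05-28 to 2004-07-27 tolled the period for 60 days, extending the deadline to 2004-11-08.
The pending related arbitration from 2004-09-14 to 2005-08-14 tolled the period for 334 days, extending the deadline to 2005-10-08.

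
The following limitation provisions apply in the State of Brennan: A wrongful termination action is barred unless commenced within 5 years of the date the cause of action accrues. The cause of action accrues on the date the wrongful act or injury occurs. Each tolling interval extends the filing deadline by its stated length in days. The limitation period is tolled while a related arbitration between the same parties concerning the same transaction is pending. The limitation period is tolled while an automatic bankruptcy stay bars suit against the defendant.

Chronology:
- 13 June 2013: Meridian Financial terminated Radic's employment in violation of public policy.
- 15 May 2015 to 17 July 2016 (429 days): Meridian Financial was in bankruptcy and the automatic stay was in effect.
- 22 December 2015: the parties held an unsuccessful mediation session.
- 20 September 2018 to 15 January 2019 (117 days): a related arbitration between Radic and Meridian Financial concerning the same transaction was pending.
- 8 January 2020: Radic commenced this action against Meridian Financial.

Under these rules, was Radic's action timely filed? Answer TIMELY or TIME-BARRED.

TIME-BARRED

The limitation period began to run on 13 June 2013.
Adding the 5 years base period to 13 June 2013 gives a deadline of 13 June 2018, before any tolling.
The period was tolled for 429 days by the automatic bankruptcy stay (15 May 2015 to 17 July 2016), pushing the deadline to 16 August 2019.
The pending related arbitration from 20 September 2018 to 15 January 2019 tolled the period for 117 days, extending the deadline to 11 December 2019.
None of the other events listed affects the running of the period under the stated rules.
Radic filed on 8 January 2020, after the 11 December 2019 deadline, so the action is time-barred.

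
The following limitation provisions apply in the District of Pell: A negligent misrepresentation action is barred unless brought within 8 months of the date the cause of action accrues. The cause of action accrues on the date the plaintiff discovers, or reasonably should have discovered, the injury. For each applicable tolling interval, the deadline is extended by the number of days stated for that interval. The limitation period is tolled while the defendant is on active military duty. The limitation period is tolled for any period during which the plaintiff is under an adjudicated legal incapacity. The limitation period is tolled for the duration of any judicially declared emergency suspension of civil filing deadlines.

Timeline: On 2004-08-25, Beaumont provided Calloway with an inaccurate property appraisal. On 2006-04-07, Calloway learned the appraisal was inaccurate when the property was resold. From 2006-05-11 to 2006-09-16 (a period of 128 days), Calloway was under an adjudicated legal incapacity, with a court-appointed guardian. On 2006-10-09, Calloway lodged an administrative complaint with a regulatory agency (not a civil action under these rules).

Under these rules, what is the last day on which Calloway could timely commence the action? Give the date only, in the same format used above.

2007-04-14

The claim did not accrue until Calloway discovered the injury on 2006-04-07; the 2004-08-25 act date does not start the clock under the stated rule.
Adding the 8 months base period to 2006-04-07 gives a deadline of 2006-12-07, before any tolling.
The period was tolled for 128 days by the plaintiff's legal incapacity (2006-05-11 to 2006-09-16), pushing the deadline to 2007-04-14.
Nothing else in the chronology tolls or restarts the period.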